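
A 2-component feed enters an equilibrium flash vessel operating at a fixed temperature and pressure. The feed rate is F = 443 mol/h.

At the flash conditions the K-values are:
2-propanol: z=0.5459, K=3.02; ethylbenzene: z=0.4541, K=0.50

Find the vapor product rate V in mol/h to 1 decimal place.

V = 384.1 mol/h

Material balance + equilibrium reduce to Σ zᵢ(Kᵢ−1)/(1+V/F(Kᵢ−1)) = 0.
Feasibility: ΣzᵢKᵢ = 1.8757, Σzᵢ/Kᵢ = 1.0890 — both > 1, two phases present.
Binary case is linear: z₁(K₁−1)(1+V/F(K₂−1)) + z₂(K₂−1)(1+V/F(K₁−1)) = 0
⇒ V/F = [z₁(K₁−1)+z₂(K₂−1)] / [−(K₁−1)(K₂−1)] = 0.87567/1.01000 = 0.8670
Then V = V/F·F = 0.8670·443 = 384.1 mol/h and L = F − V = 58.9 mol/h.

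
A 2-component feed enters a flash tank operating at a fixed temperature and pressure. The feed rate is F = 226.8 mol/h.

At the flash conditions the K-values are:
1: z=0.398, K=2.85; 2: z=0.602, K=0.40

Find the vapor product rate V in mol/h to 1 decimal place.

V = 76.6 mol/h

Rachford–Rice: g(ψ) = Σ zᵢ(Kᵢ−1)/(1+ψ(Kᵢ−1)) = 0.
g(0) = ΣzᵢKᵢ − 1 = 0.375 and g(1) = 1 − Σzᵢ/Kᵢ = -0.645, so a root lies in (0, 1).
Newton–Raphson from ψ = 0.5:
  ψ = 0.500: g = -0.1335, g' = -0.810 → ψ = 0.335
  ψ = 0.335: g = 0.0024, g' = -0.859 → ψ = 0.338
Converged at ψ = 0.338.
Then V = ψ·F = 0.3379·226.8 = 76.6 mol/h and L = F − V = 150.2 mol/h.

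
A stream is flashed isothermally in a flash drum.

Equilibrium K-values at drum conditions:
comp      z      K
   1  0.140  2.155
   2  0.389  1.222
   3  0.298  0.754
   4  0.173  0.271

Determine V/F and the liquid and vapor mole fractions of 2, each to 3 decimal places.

V/F = 0.163, x_2 = 0.375, y_2 = 0.459

Rachford–Rice: g(V/F) = Σ zᵢ(Kᵢ−1)/(1+V/F(Kᵢ−1)) = 0.
Check two-phase: ΣzᵢKᵢ = 1.049 > 1 and Σzᵢ/Kᵢ = 1.417 > 1, so g(0) = 0.049 > 0 and g(1) = -0.417 < 0.
Newton–Raphson from V/F = 0.5:
  V/F = 0.500: g = -0.1018, g' = -0.342 → V/F = 0.202
  V/F = 0.202: g = -0.0113, g' = -0.287 → V/F = 0.163
Converged at V/F = 0.163.
Compositions from xᵢ = zᵢ/(1+V/F(Kᵢ−1)), yᵢ = Kᵢxᵢ:
  1: x = 0.118, y = 0.254
  2: x = 0.375, y = 0.459
  3: x = 0.310, y = 0.234
  4: x = 0.196, y = 0.053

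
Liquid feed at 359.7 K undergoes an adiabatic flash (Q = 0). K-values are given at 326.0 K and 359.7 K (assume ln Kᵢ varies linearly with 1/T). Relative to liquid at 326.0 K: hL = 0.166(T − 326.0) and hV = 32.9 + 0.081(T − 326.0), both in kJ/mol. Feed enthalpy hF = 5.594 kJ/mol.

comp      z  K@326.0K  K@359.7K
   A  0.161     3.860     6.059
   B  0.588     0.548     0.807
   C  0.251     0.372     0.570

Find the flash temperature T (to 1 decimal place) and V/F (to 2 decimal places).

Adiabatic flash: solve Rachford–Rice at each trial T, then check hF = ψ·hV(T) + (1−ψ)·hL(T).
  T = 326.0 K: K = (3.860, 0.548, 0.372), RR gives ψ = 0.026, H_out = 0.841 kJ/mol
  T = 359.7 K: K = (6.059, 0.807, 0.570), RR gives ψ = 0.431, H_out = 18.530 kJ/mol
  T = 342.9 K: K = (4.893, 0.672, 0.466), RR gives ψ = 0.195, H_out = 8.953 kJ/mol
  T = 334.4 K: K = (4.356, 0.608, 0.417), RR gives ψ = 0.108, H_out = 4.862 kJ/mol
  T = 338.6 K: K = (4.617, 0.639, 0.441), RR gives ψ = 0.150, H_out = 6.863 kJ/mol
  T = 336.5 K: K = (4.485, 0.623, 0.429), RR gives ψ = 0.129, H_out = 5.860 kJ/mol
Linear interpolation between T = 334.4 (H_out = 4.862) and T = 336.5 (H_out = 5.860) on hF = 5.594 gives T ≈ 335.9 K, at which ψ = 0.12.

T = 335.9 K, V/F = 0.12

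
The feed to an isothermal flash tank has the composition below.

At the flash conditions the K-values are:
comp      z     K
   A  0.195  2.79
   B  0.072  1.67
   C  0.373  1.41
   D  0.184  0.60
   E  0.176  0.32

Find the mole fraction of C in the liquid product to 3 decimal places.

Rachford–Rice: g(ψ) = Σ zᵢ(Kᵢ−1)/(1+ψ(Kᵢ−1)) = 0.
Feasibility: ΣzᵢKᵢ = 1.357, Σzᵢ/Kᵢ = 1.234 — both > 1, two phases present.
Iterate (Newton) starting at ψ = 0.53:
  ψ = 0.530: g = 0.0598, g' = -0.471 → ψ = 0.657
  ψ = 0.657: g = -0.0018, g' = -0.507 → ψ = 0.653
Converged at ψ = 0.653.
Compositions from xᵢ = zᵢ/(1+ψ(Kᵢ−1)), yᵢ = Kᵢxᵢ:
  A: x = 0.090, y = 0.251
  B: x = 0.050, y = 0.084
  C: x = 0.294, y = 0.415
  D: x = 0.249, y = 0.149
  E: x = 0.317, y = 0.101

x_C = 0.294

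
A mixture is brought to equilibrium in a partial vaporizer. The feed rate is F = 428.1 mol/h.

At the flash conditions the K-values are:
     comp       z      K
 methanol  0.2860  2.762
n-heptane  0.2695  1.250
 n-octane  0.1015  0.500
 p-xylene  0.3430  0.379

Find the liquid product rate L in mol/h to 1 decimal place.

L = 249.6 mol/h

Rachford–Rice: g(V/F) = Σ zᵢ(Kᵢ−1)/(1+V/F(Kᵢ−1)) = 0.
Feasibility: ΣzᵢKᵢ = 1.3076, Σzᵢ/Kᵢ = 1.4272 — both > 1, two phases present.
Newton–Raphson from V/F = 0.46:
  V/F = 0.4600: g = -0.02533, g' = -0.5864 → V/F = 0.4168
  V/F = 0.4168: g = 0.00006, g' = -0.5903 → V/F = 0.4169
Converged at V/F = 0.4169.
Then V = V/F·F = 0.4169·428.1 = 178.5 mol/h and L = F − V = 249.6 mol/h.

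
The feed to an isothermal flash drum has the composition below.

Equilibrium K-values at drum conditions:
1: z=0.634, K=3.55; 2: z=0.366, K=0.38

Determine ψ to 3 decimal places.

ψ = 0.879

Binary case is linear: z₁(K₁−1)(1+ψ(K₂−1)) + z₂(K₂−1)(1+ψ(K₁−1)) = 0
⇒ ψ = [z₁(K₁−1)+z₂(K₂−1)] / [−(K₁−1)(K₂−1)] = 1.3898/1.5810 = 0.879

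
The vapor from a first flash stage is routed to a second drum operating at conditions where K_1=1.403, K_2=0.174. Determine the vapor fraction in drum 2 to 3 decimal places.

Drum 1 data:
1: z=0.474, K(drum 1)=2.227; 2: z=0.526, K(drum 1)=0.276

Drum 1:
Let ψ₁ = V/F and solve Σ zᵢ(Kᵢ−1)/(1+ψ₁(Kᵢ−1)) = 0.
Check two-phase: ΣzᵢKᵢ = 1.201 > 1 and Σzᵢ/Kᵢ = 2.119 > 1, so g(0) = 0.201 > 0 and g(1) = -1.119 < 0.
Binary case is linear: z₁(K₁−1)(1+ψ₁(K₂−1)) + z₂(K₂−1)(1+ψ₁(K₁−1)) = 0
⇒ ψ₁ = [z₁(K₁−1)+z₂(K₂−1)] / [−(K₁−1)(K₂−1)] = 0.2008/0.8883 = 0.226
Drum-1 compositions:
  1: x = 0.371, y = 0.826
  2: x = 0.629, y = 0.174
Drum-2 feed = drum-1 vapor: z₂ = (0.8264, 0.1736).
Drum 2:
Let ψ₂ = V/F and solve Σ zᵢ(Kᵢ−1)/(1+ψ₂(Kᵢ−1)) = 0.
Check two-phase: ΣzᵢKᵢ = 1.190 > 1 and Σzᵢ/Kᵢ = 1.587 > 1, so g(0) = 0.190 > 0 and g(1) = -0.587 < 0.
Binary case is linear: z₁(K₁−1)(1+ψ₂(K₂−1)) + z₂(K₂−1)(1+ψ₂(K₁−1)) = 0
⇒ ψ₂ = [z₁(K₁−1)+z₂(K₂−1)] / [−(K₁−1)(K₂−1)] = 0.1897/0.3329 = 0.570
  1: x = 0.672, y = 0.943
  2: x = 0.328, y = 0.057

V/F (drum 2) = 0.570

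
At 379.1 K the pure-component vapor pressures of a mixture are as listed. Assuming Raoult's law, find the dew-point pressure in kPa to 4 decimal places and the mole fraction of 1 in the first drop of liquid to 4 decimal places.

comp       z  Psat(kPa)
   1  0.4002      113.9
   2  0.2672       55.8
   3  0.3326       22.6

Pdew = 43.4425 kPa, x_1 = 0.1526

At the dew point ψ → 1, so Σzᵢ/Kᵢ = 1 with Kᵢ = Pᵢˢᵃᵗ/P ⇒ 1/P = Σzᵢ/Pᵢˢᵃᵗ.
1/P = 0.4002/113.9 + 0.2672/55.8 + 0.3326/22.6 = 0.0230190 ⇒ P = 43.4425 kPa
xᵢ = zᵢP/Pᵢˢᵃᵗ ⇒ x_1 = 0.4002·43.4425/113.9 = 0.1526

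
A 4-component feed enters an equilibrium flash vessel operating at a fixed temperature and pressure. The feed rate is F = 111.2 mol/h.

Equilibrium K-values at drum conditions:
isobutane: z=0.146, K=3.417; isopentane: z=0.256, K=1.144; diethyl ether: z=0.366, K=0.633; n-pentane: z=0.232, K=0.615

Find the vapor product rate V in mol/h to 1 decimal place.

V = 30.1 mol/h

Let ψ = V/F and solve Σ zᵢ(Kᵢ−1)/(1+ψ(Kᵢ−1)) = 0.
Feasibility: ΣzᵢKᵢ = 1.166, Σzᵢ/Kᵢ = 1.222 — both > 1, two phases present.
Newton–Raphson from ψ = 0.5:
  ψ = 0.500: g = -0.0810, g' = -0.306 → ψ = 0.236
  ψ = 0.236: g = 0.0152, g' = -0.452 → ψ = 0.269
  ψ = 0.269: g = 0.0005, g' = -0.421 → ψ = 0.271
Converged at ψ = 0.271.
Then V = ψ·F = 0.2706·111.2 = 30.1 mol/h and L = F − V = 81.1 mol/h.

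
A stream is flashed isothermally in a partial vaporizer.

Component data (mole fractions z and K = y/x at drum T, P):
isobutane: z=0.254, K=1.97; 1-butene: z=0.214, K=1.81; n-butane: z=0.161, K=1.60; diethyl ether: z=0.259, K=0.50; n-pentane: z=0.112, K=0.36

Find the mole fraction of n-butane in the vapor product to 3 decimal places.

Rachford–Rice: g(ψ) = Σ zᵢ(Kᵢ−1)/(1+ψ(Kᵢ−1)) = 0.
g(0) = ΣzᵢKᵢ − 1 = 0.315 and g(1) = 1 − Σzᵢ/Kᵢ = -0.177, so a root lies in (0, 1).
Iterate (Newton) starting at ψ = 0.5:
  ψ = 0.500: g = 0.0855, g' = -0.428 → ψ = 0.700
  ψ = 0.700: g = -0.0036, g' = -0.474 → ψ = 0.692
Converged at ψ = 0.692.
Compositions from xᵢ = zᵢ/(1+ψ(Kᵢ−1)), yᵢ = Kᵢxᵢ:
  isobutane: x = 0.152, y = 0.299
  1-butene: x = 0.137, y = 0.248
  n-butane: x = 0.114, y = 0.182
  diethyl ether: x = 0.396, y = 0.198
  n-pentane: x = 0.201, y = 0.072

y_n-butane = 0.182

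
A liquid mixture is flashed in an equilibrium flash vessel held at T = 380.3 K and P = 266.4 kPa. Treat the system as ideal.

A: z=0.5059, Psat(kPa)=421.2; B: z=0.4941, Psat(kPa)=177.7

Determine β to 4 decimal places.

Raoult's law: Kᵢ = Pᵢˢᵃᵗ/P = Pᵢˢᵃᵗ/266.4.
  K_A = 421.2/266.4 = 1.581081, K_B = 177.7/266.4 = 0.667042
Rachford–Rice: g(β) = Σ zᵢ(Kᵢ−1)/(1+β(Kᵢ−1)) = 0.
g(0) = ΣzᵢKᵢ − 1 = 0.1295 and g(1) = 1 − Σzᵢ/Kᵢ = -0.0607, so a root lies in (0, 1).
Iterate (Newton) starting at β = 0.54:
  β = 0.5400: g = 0.02318, g' = -0.1804 → β = 0.6685
  β = 0.6685: g = 0.00011, g' = -0.1792 → β = 0.6691
Converged at β = 0.6691.

β = 0.6691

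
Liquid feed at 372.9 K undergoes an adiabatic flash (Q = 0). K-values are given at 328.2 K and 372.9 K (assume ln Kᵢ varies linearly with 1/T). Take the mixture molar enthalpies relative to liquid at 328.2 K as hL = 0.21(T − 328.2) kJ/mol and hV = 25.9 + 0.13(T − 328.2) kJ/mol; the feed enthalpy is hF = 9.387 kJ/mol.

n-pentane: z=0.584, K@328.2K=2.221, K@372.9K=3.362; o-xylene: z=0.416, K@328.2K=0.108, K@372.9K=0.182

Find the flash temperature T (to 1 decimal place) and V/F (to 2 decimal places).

Adiabatic flash: solve Rachford–Rice at each trial T, then check hF = ψ·hV(T) + (1−ψ)·hL(T).
  T = 328.2 K: K = (2.221, 0.108), RR gives ψ = 0.314, H_out = 8.133 kJ/mol
  T = 372.9 K: K = (3.362, 0.182), RR gives ψ = 0.538, H_out = 21.393 kJ/mol
  T = 350.5 K: K = (2.768, 0.142), RR gives ψ = 0.446, H_out = 15.431 kJ/mol
  T = 339.4 K: K = (2.490, 0.125), RR gives ψ = 0.388, H_out = 12.051 kJ/mol
  T = 333.8 K: K = (2.354, 0.116), RR gives ψ = 0.353, H_out = 10.172 kJ/mol
  T = 331.0 K: K = (2.287, 0.112), RR gives ψ = 0.334, H_out = 9.175 kJ/mol
  T = 332.4 K: K = (2.320, 0.114), RR gives ψ = 0.344, H_out = 9.679 kJ/mol
Linear interpolation between T = 331.0 (H_out = 9.175) and T = 332.4 (H_out = 9.679) on hF = 9.387 gives T ≈ 331.6 K, at which ψ = 0.34.

T = 331.6 K, V/F = 0.34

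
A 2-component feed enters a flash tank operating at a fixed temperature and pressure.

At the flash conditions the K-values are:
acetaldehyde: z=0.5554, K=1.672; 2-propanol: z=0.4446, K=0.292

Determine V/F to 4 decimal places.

V/F = 0.1229

Binary case is linear: z₁(K₁−1)(1+V/F(K₂−1)) + z₂(K₂−1)(1+V/F(K₁−1)) = 0
⇒ V/F = [z₁(K₁−1)+z₂(K₂−1)] / [−(K₁−1)(K₂−1)] = 0.05845/0.47578 = 0.1229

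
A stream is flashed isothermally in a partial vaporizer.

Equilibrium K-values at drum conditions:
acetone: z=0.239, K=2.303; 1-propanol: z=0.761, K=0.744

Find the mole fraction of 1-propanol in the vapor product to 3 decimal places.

Let ψ = V/F and solve Σ zᵢ(Kᵢ−1)/(1+ψ(Kᵢ−1)) = 0.
g(0) = ΣzᵢKᵢ − 1 = 0.117 and g(1) = 1 − Σzᵢ/Kᵢ = -0.127, so a root lies in (0, 1).
Newton iteration, ψ⁰ = 0.5:
  ψ = 0.500: g = -0.0348, g' = -0.214 → ψ = 0.337
  ψ = 0.337: g = 0.0031, g' = -0.256 → ψ = 0.349
  ψ = 0.349: g = 0.0000, g' = -0.252 → ψ = 0.350
Converged at ψ = 0.350.
Compositions from xᵢ = zᵢ/(1+ψ(Kᵢ−1)), yᵢ = Kᵢxᵢ:
  acetone: x = 0.164, y = 0.378
  1-propanol: x = 0.836, y = 0.622

y_1-propanol = 0.622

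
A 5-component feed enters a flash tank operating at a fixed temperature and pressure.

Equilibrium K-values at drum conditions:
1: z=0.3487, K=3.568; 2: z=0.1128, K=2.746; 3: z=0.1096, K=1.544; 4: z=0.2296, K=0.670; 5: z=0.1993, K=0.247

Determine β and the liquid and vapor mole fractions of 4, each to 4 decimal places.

Newton iteration, β⁰ = 0.53:
  β = 0.5300: g = 0.18626, g' = -0.8745 → β = 0.7430
  β = 0.7430: g = -0.00493, g' = -0.9797 → β = 0.7380
  β = 0.7380: g = -0.00002, g' = -0.9727 → β = 0.7379
Converged at β = 0.7379.
Compositions from xᵢ = zᵢ/(1+β(Kᵢ−1)), yᵢ = Kᵢxᵢ:
  1: x = 0.1204, y = 0.4298
  2: x = 0.0493, y = 0.1354
  3: x = 0.0782, y = 0.1207
  4: x = 0.3035, y = 0.2034
  5: x = 0.4485, y = 0.1108

β = 0.7379, x_4 = 0.3035, y_4 = 0.2034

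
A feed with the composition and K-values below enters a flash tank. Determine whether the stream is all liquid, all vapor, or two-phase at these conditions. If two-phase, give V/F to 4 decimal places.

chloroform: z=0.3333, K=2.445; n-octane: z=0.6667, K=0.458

two-phase, V/F = 0.1536

ΣzᵢKᵢ = 1.1203; Σzᵢ/Kᵢ = 1.5920.
Both exceed 1, so a two-phase solution exists.
Let ψ = V/F and solve Σ zᵢ(Kᵢ−1)/(1+ψ(Kᵢ−1)) = 0.
Newton iteration, ψ⁰ = 0.5:
  ψ = 0.5000: g = -0.21608, g' = -0.6031 → ψ = 0.1417
  ψ = 0.1417: g = 0.00834, g' = -0.7093 → ψ = 0.1535
  ψ = 0.1535: g = 0.00006, g' = -0.6992 → ψ = 0.1536
Converged at ψ = 0.1536.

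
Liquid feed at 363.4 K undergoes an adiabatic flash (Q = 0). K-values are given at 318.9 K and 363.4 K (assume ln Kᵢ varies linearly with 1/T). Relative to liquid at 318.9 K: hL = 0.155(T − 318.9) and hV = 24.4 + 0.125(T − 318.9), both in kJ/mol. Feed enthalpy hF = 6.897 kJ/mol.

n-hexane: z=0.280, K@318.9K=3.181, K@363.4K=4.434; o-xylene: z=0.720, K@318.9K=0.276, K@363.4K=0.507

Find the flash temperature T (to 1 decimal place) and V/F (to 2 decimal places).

T = 337.2 K, V/F = 0.17

Adiabatic flash: solve Rachford–Rice at each trial T, then check hF = ψ·hV(T) + (1−ψ)·hL(T).
  T = 318.9 K: K = (3.181, 0.276), RR gives ψ = 0.057, H_out = 1.381 kJ/mol
  T = 363.4 K: K = (4.434, 0.507), RR gives ψ = 0.358, H_out = 15.161 kJ/mol
  T = 341.1 K: K = (3.795, 0.381), RR gives ψ = 0.195, H_out = 8.068 kJ/mol
  T = 330.0 K: K = (3.485, 0.326), RR gives ψ = 0.126, H_out = 4.748 kJ/mol
  T = 335.6 K: K = (3.641, 0.353), RR gives ψ = 0.160, H_out = 6.421 kJ/mol
  T = 338.4 K: K = (3.719, 0.367), RR gives ψ = 0.178, H_out = 7.258 kJ/mol
  T = 337.0 K: K = (3.680, 0.360), RR gives ψ = 0.169, H_out = 6.839 kJ/mol
Linear interpolation between T = 337.0 (H_out = 6.839) and T = 338.4 (H_out = 7.258) on hF = 6.897 gives T ≈ 337.2 K, at which ψ = 0.17.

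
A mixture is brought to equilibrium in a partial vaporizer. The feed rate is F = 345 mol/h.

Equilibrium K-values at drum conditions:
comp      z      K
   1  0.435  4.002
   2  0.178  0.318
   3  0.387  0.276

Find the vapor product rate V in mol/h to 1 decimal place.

Rachford–Rice: g(ψ) = Σ zᵢ(Kᵢ−1)/(1+ψ(Kᵢ−1)) = 0.
g(0) = ΣzᵢKᵢ − 1 = 0.904 and g(1) = 1 − Σzᵢ/Kᵢ = -1.071, so a root lies in (0, 1).
Iterate (Newton) starting at ψ = 0.32:
  ψ = 0.320: g = 0.1461, g' = -1.499 → ψ = 0.417
  ψ = 0.417: g = 0.0083, g' = -1.351 → ψ = 0.424
Converged at ψ = 0.424.
Then V = ψ·F = 0.4236·345 = 146.1 mol/h and L = F − V = 198.9 mol/h.

V = 146.1 mol/h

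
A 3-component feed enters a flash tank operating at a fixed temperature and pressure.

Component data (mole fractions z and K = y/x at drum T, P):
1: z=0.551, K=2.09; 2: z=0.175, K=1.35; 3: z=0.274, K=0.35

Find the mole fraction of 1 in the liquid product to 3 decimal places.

Rachford–Rice: g(ψ) = Σ zᵢ(Kᵢ−1)/(1+ψ(Kᵢ−1)) = 0.
Check two-phase: ΣzᵢKᵢ = 1.484 > 1 and Σzᵢ/Kᵢ = 1.176 > 1, so g(0) = 0.484 > 0 and g(1) = -0.176 < 0.
Iterate (Newton) starting at ψ = 0.69:
  ψ = 0.690: g = 0.0692, g' = -0.608 → ψ = 0.804
  ψ = 0.804: g = -0.0051, g' = -0.707 → ψ = 0.797
Converged at ψ = 0.797.
Compositions from xᵢ = zᵢ/(1+ψ(Kᵢ−1)), yᵢ = Kᵢxᵢ:
  1: x = 0.295, y = 0.616
  2: x = 0.137, y = 0.185
  3: x = 0.568, y = 0.199

x_1 = 0.295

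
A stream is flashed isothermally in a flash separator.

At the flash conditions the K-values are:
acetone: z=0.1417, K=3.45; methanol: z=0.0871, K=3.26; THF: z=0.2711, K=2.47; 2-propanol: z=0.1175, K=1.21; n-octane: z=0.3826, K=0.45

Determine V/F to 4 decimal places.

V/F = 0.8243

Material balance + equilibrium reduce to Σ zᵢ(Kᵢ−1)/(1+V/F(Kᵢ−1)) = 0.
g(0) = ΣzᵢKᵢ − 1 = 0.7568 and g(1) = 1 − Σzᵢ/Kᵢ = -0.1249, so a root lies in (0, 1).
Iterate (Newton) starting at V/F = 0.69:
  V/F = 0.6900: g = 0.08621, g' = -0.6343 → V/F = 0.8259
  V/F = 0.8259: g = -0.00106, g' = -0.6590 → V/F = 0.8243
Converged at V/F = 0.8243.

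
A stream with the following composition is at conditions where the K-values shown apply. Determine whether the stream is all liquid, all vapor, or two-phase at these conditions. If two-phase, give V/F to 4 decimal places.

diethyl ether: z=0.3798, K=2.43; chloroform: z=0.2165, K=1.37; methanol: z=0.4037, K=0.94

all vapor

ΣzᵢKᵢ = 1.5990; Σzᵢ/Kᵢ = 0.7438.
Since Σzᵢ/Kᵢ < 1 the mixture is above its dew point — single vapor phase.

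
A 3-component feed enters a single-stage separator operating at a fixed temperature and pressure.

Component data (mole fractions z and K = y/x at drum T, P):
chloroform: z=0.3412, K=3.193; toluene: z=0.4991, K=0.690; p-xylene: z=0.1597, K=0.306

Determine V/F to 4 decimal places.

V/F = 0.5066

Rachford–Rice: g(V/F) = Σ zᵢ(Kᵢ−1)/(1+V/F(Kᵢ−1)) = 0.
g(0) = ΣzᵢKᵢ − 1 = 0.4827 and g(1) = 1 − Σzᵢ/Kᵢ = -0.3521, so a root lies in (0, 1).
Newton iteration, V/F⁰ = 0.5:
  V/F = 0.5000: g = 0.00408, g' = -0.6209 → V/F = 0.5066
Converged at V/F = 0.5066.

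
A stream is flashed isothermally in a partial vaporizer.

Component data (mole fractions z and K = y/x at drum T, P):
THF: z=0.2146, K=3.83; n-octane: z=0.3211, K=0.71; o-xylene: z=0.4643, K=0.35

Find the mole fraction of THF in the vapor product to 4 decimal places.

Material balance + equilibrium reduce to Σ zᵢ(Kᵢ−1)/(1+V/F(Kᵢ−1)) = 0.
Check two-phase: ΣzᵢKᵢ = 1.2124 > 1 and Σzᵢ/Kᵢ = 1.8349 > 1, so g(0) = 0.2124 > 0 and g(1) = -0.8349 < 0.
Newton–Raphson from V/F = 0.5:
  V/F = 0.5000: g = -0.30454, g' = -0.7622 → V/F = 0.1004
  V/F = 0.1004: g = 0.05412, g' = -1.2953 → V/F = 0.1422
  V/F = 0.1422: g = 0.00337, g' = -1.1413 → V/F = 0.1452
Converged at V/F = 0.1452.
Compositions from xᵢ = zᵢ/(1+V/F(Kᵢ−1)), yᵢ = Kᵢxᵢ:
  THF: x = 0.1521, y = 0.5826
  n-octane: x = 0.3352, y = 0.2380
  o-xylene: x = 0.5127, y = 0.1794

y_THF = 0.5826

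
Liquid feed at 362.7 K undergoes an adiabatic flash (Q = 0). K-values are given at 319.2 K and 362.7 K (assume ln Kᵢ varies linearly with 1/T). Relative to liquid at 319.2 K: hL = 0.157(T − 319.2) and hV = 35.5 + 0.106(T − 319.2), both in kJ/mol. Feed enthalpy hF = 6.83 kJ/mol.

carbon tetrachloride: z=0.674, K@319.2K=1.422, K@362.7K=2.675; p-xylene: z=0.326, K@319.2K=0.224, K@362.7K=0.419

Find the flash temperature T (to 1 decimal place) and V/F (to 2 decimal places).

T = 321.2 K, V/F = 0.18

Adiabatic flash: solve Rachford–Rice at each trial T, then check hF = ψ·hV(T) + (1−ψ)·hL(T).
  T = 319.2 K: K = (1.422, 0.224), RR gives ψ = 0.096, H_out = 3.410 kJ/mol
  T = 362.7 K: K = (2.675, 0.419), RR gives ψ = 0.965, H_out = 38.961 kJ/mol
  T = 340.9 K: K = (1.989, 0.312), RR gives ψ = 0.650, H_out = 25.774 kJ/mol
  T = 330.0 K: K = (1.690, 0.266), RR gives ψ = 0.445, H_out = 17.255 kJ/mol
  T = 324.6 K: K = (1.552, 0.244), RR gives ψ = 0.302, H_out = 11.472 kJ/mol
  T = 321.9 K: K = (1.486, 0.234), RR gives ψ = 0.209, H_out = 7.832 kJ/mol
  T = 320.5 K: K = (1.453, 0.229), RR gives ψ = 0.154, H_out = 5.656 kJ/mol
  T = 321.2 K: K = (1.469, 0.231), RR gives ψ = 0.182, H_out = 6.772 kJ/mol
Linear interpolation between T = 321.2 (H_out = 6.772) and T = 321.9 (H_out = 7.832) on hF = 6.83 gives T ≈ 321.2 K, at which ψ = 0.18.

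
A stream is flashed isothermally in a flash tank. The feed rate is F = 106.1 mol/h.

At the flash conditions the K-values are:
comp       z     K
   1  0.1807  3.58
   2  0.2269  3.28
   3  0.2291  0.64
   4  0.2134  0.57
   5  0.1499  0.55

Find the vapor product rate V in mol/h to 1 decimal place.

Rachford–Rice: g(ψ) = Σ zᵢ(Kᵢ−1)/(1+ψ(Kᵢ−1)) = 0.
Feasibility: ΣzᵢKᵢ = 1.7418, Σzᵢ/Kᵢ = 1.1246 — both > 1, two phases present.
Newton iteration, ψ⁰ = 0.5:
  ψ = 0.5000: g = 0.14081, g' = -0.6457 → ψ = 0.7181
  ψ = 0.7181: g = 0.01595, g' = -0.5202 → ψ = 0.7487
  ψ = 0.7487: g = 0.00014, g' = -0.5114 → ψ = 0.7490
Converged at ψ = 0.7490.
Then V = ψ·F = 0.7490·106.1 = 79.5 mol/h and L = F − V = 26.6 mol/h.

V = 79.5 mol/h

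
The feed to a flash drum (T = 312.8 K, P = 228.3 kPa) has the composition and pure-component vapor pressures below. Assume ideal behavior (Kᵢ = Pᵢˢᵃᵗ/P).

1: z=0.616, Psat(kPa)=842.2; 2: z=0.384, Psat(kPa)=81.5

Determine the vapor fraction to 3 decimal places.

ψ = 0.815

Raoult's law: Kᵢ = Pᵢˢᵃᵗ/P = Pᵢˢᵃᵗ/228.3.
  K_1 = 842.2/228.3 = 3.68901, K_2 = 81.5/228.3 = 0.35699
Rachford–Rice: g(ψ) = Σ zᵢ(Kᵢ−1)/(1+ψ(Kᵢ−1)) = 0.
Check two-phase: ΣzᵢKᵢ = 2.410 > 1 and Σzᵢ/Kᵢ = 1.243 > 1, so g(0) = 1.410 > 0 and g(1) = -0.243 < 0.
Binary case is linear: z₁(K₁−1)(1+ψ(K₂−1)) + z₂(K₂−1)(1+ψ(K₁−1)) = 0
⇒ ψ = [z₁(K₁−1)+z₂(K₂−1)] / [−(K₁−1)(K₂−1)] = 1.4095/1.7291 = 0.815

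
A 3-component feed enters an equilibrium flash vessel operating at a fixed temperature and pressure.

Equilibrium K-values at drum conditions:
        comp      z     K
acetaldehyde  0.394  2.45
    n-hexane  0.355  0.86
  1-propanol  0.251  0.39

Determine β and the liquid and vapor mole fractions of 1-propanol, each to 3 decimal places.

Iterate (Newton) starting at β = 0.5:
  β = 0.500: g = 0.0574, g' = -0.480 → β = 0.620
Converged at β = 0.620.
Compositions from xᵢ = zᵢ/(1+β(Kᵢ−1)), yᵢ = Kᵢxᵢ:
  acetaldehyde: x = 0.207, y = 0.508
  n-hexane: x = 0.389, y = 0.334
  1-propanol: x = 0.404, y = 0.157

β = 0.620, x_1-propanol = 0.404, y_1-propanol = 0.157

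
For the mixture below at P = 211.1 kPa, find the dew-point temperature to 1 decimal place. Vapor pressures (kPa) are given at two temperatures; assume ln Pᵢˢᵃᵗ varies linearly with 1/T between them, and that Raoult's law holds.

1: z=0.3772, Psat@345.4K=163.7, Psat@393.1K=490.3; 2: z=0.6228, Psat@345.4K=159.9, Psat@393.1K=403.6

Dew-point temperature: Σzᵢ·P/Pᵢˢᵃᵗ(T) = 1. Interpolate ln Pᵢˢᵃᵗ = aᵢ + bᵢ/T.
  T = 345.4 K: ΣzᵢP/Pᵢˢᵃᵗ = 1.3086
  T = 393.1 K: ΣzᵢP/Pᵢˢᵃᵗ = 0.4882
  T = 369.2 K: ΣzᵢP/Pᵢˢᵃᵗ = 0.7744
  T = 357.3 K: ΣzᵢP/Pᵢˢᵃᵗ = 0.9977
  T = 351.4 K: ΣzᵢP/Pᵢˢᵃᵗ = 1.1386
  T = 354.4 K: ΣzᵢP/Pᵢˢᵃᵗ = 1.0640
Interpolating between 354.4 K and 357.3 K gives T ≈ 357.2 K.

T = 357.2 K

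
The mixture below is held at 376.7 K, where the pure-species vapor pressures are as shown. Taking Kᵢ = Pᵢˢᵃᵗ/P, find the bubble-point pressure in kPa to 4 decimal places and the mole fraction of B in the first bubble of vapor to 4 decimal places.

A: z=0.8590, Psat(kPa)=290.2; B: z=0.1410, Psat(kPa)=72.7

Pbub = 259.5325 kPa, y_B = 0.0395

At the bubble point ψ → 0, so ΣzᵢKᵢ = 1 with Kᵢ = Pᵢˢᵃᵗ/P ⇒ P = ΣzᵢPᵢˢᵃᵗ.
P = 0.8590·290.2 + 0.1410·72.7 = 259.5325 kPa
yᵢ = zᵢPᵢˢᵃᵗ/P ⇒ y_B = 0.1410·72.7/259.5325 = 0.0395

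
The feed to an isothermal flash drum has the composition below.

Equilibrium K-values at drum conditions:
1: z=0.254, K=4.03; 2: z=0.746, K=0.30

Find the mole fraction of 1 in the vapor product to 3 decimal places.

y_1 = 0.756

Let β = V/F and solve Σ zᵢ(Kᵢ−1)/(1+β(Kᵢ−1)) = 0.
g(0) = ΣzᵢKᵢ − 1 = 0.247 and g(1) = 1 − Σzᵢ/Kᵢ = -1.550, so a root lies in (0, 1).
Newton–Raphson from β = 0.5:
  β = 0.500: g = -0.4974, g' = -1.234 → β = 0.097
  β = 0.097: g = 0.0347, g' = -1.814 → β = 0.116
  β = 0.116: g = 0.0010, g' = -1.709 → β = 0.117
Converged at β = 0.117.
Compositions from xᵢ = zᵢ/(1+β(Kᵢ−1)), yᵢ = Kᵢxᵢ:
  1: x = 0.188, y = 0.756
  2: x = 0.812, y = 0.244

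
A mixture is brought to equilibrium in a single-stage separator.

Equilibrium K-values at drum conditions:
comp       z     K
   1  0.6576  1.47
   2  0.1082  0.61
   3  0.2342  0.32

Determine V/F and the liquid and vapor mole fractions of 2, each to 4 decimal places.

V/F = 0.3737, x_2 = 0.1267, y_2 = 0.0773

Material balance + equilibrium reduce to Σ zᵢ(Kᵢ−1)/(1+V/F(Kᵢ−1)) = 0.
Feasibility: ΣzᵢKᵢ = 1.1076, Σzᵢ/Kᵢ = 1.3566 — both > 1, two phases present.
Iterate (Newton) starting at V/F = 0.5:
  V/F = 0.5000: g = -0.04346, g' = -0.3692 → V/F = 0.3823
  V/F = 0.3823: g = -0.00280, g' = -0.3249 → V/F = 0.3737
Converged at V/F = 0.3737.
Compositions from xᵢ = zᵢ/(1+V/F(Kᵢ−1)), yᵢ = Kᵢxᵢ:
  1: x = 0.5594, y = 0.8223
  2: x = 0.1267, y = 0.0773
  3: x = 0.3140, y = 0.1005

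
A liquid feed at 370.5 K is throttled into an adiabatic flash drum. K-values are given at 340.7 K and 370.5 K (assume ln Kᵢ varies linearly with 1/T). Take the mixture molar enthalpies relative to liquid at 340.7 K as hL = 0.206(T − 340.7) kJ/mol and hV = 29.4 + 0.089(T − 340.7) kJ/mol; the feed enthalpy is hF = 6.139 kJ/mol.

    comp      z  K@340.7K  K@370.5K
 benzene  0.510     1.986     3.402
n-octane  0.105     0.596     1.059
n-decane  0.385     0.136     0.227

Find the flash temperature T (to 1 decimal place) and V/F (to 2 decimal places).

Adiabatic flash: solve Rachford–Rice at each trial T, then check hF = ψ·hV(T) + (1−ψ)·hL(T).
  T = 340.7 K: K = (1.986, 0.596, 0.136), RR gives ψ = 0.164, H_out = 4.817 kJ/mol
  T = 370.5 K: K = (3.402, 1.059, 0.227), RR gives ψ = 0.563, H_out = 20.725 kJ/mol
  T = 355.6 K: K = (2.629, 0.804, 0.178), RR gives ψ = 0.408, H_out = 14.358 kJ/mol
  T = 348.1 K: K = (2.290, 0.694, 0.156), RR gives ψ = 0.304, H_out = 10.191 kJ/mol
  T = 344.4 K: K = (2.134, 0.644, 0.146), RR gives ψ = 0.240, H_out = 7.712 kJ/mol
  T = 342.5 K: K = (2.057, 0.619, 0.141), RR gives ψ = 0.203, H_out = 6.286 kJ/mol
Linear interpolation between T = 340.7 (H_out = 4.817) and T = 342.5 (H_out = 6.286) on hF = 6.139 gives T ≈ 342.3 K, at which ψ = 0.20.

T = 342.3 K, V/F = 0.20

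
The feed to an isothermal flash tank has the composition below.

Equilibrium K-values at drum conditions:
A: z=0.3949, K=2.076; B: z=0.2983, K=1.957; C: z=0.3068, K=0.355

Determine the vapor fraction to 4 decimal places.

ψ = 0.7749

Newton–Raphson from ψ = 0.5:
  ψ = 0.5000: g = 0.17728, g' = -0.5963 → ψ = 0.7973
  ψ = 0.7973: g = -0.01674, g' = -0.7613 → ψ = 0.7753
  ψ = 0.7753: g = -0.00028, g' = -0.7366 → ψ = 0.7749
Converged at ψ = 0.7749.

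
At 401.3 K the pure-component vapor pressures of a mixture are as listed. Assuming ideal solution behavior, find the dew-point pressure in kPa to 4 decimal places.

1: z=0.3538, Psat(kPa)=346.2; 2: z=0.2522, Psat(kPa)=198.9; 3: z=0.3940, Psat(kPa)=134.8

Pdew = 191.8364 kPa

At the dew point ψ → 1, so Σzᵢ/Kᵢ = 1 with Kᵢ = Pᵢˢᵃᵗ/P ⇒ 1/P = Σzᵢ/Pᵢˢᵃᵗ.
1/P = 0.3538/346.2 + 0.2522/198.9 + 0.3940/134.8 = 0.0052128 ⇒ P = 191.8364 kPa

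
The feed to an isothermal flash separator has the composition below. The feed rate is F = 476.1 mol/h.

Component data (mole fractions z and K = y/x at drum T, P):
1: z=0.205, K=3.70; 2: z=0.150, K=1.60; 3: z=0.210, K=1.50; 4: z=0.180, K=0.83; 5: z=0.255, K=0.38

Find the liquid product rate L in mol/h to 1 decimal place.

Let ψ = V/F and solve Σ zᵢ(Kᵢ−1)/(1+ψ(Kᵢ−1)) = 0.
Check two-phase: ΣzᵢKᵢ = 1.560 > 1 and Σzᵢ/Kᵢ = 1.177 > 1, so g(0) = 0.560 > 0 and g(1) = -0.177 < 0.
Newton iteration, ψ⁰ = 0.31:
  ψ = 0.310: g = 0.2401, g' = -0.677 → ψ = 0.665
  ψ = 0.665: g = 0.0377, g' = -0.539 → ψ = 0.735
  ψ = 0.735: g = -0.0006, g' = -0.559 → ψ = 0.734
Converged at ψ = 0.734.
Then V = ψ·F = 0.7337·476.1 = 349.3 mol/h and L = F − V = 126.8 mol/h.

L = 126.8 mol/h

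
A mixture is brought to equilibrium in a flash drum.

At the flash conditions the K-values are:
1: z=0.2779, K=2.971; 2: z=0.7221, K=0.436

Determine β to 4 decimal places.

Binary case is linear: z₁(K₁−1)(1+β(K₂−1)) + z₂(K₂−1)(1+β(K₁−1)) = 0
⇒ β = [z₁(K₁−1)+z₂(K₂−1)] / [−(K₁−1)(K₂−1)] = 0.14048/1.11164 = 0.1264

β = 0.1264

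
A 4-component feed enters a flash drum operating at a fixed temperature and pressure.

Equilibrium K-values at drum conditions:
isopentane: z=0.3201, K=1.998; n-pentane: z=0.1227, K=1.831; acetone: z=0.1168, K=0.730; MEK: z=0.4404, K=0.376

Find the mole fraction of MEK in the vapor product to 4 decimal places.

Newton iteration, ψ⁰ = 0.5:
  ψ = 0.5000: g = -0.15074, g' = -0.5578 → ψ = 0.2298
  ψ = 0.2298: g = -0.00894, g' = -0.5141 → ψ = 0.2124
Converged at ψ = 0.2124.
Compositions from xᵢ = zᵢ/(1+ψ(Kᵢ−1)), yᵢ = Kᵢxᵢ:
  isopentane: x = 0.2641, y = 0.5277
  n-pentane: x = 0.1043, y = 0.1910
  acetone: x = 0.1239, y = 0.0905
  MEK: x = 0.5077, y = 0.1909

y_MEK = 0.1909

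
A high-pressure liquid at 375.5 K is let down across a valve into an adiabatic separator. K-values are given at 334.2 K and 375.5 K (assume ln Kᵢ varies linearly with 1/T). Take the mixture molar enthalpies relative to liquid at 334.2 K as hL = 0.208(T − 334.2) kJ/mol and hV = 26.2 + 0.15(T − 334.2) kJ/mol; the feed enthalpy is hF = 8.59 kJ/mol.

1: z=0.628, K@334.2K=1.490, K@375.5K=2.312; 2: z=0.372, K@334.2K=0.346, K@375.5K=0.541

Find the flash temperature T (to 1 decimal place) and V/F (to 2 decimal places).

T = 337.5 K, V/F = 0.30

Adiabatic flash: solve Rachford–Rice at each trial T, then check hF = ψ·hV(T) + (1−ψ)·hL(T).
  T = 334.2 K: K = (1.490, 0.346), RR gives ψ = 0.201, H_out = 5.268 kJ/mol
  T = 375.5 K: K = (2.312, 0.541), RR gives ψ = 1.000, H_out = 32.395 kJ/mol
  T = 354.9 K: K = (1.881, 0.439), RR gives ψ = 0.696, H_out = 21.711 kJ/mol
  T = 344.5 K: K = (1.679, 0.391), RR gives ψ = 0.483, H_out = 14.504 kJ/mol
  T = 339.4 K: K = (1.584, 0.368), RR gives ψ = 0.357, H_out = 10.329 kJ/mol
  T = 336.8 K: K = (1.537, 0.357), RR gives ψ = 0.284, H_out = 7.927 kJ/mol
  T = 338.1 K: K = (1.560, 0.363), RR gives ψ = 0.321, H_out = 9.156 kJ/mol
Linear interpolation between T = 336.8 (H_out = 7.927) and T = 338.1 (H_out = 9.156) on hF = 8.59 gives T ≈ 337.5 K, at which ψ = 0.30.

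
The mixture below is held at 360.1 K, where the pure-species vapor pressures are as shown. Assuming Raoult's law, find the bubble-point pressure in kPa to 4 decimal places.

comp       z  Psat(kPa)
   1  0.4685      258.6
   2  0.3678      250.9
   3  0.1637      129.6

Pbub = 234.6506 kPa

At the bubble point ψ → 0, so ΣzᵢKᵢ = 1 with Kᵢ = Pᵢˢᵃᵗ/P ⇒ P = ΣzᵢPᵢˢᵃᵗ.
P = 0.4685·258.6 + 0.3678·250.9 + 0.1637·129.6 = 234.6506 kPa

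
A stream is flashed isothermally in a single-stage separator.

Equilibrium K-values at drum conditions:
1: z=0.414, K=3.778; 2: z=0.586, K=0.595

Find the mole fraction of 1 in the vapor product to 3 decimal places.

y_1 = 0.481

Let β = V/F and solve Σ zᵢ(Kᵢ−1)/(1+β(Kᵢ−1)) = 0.
Check two-phase: ΣzᵢKᵢ = 1.913 > 1 and Σzᵢ/Kᵢ = 1.094 > 1, so g(0) = 0.913 > 0 and g(1) = -0.094 < 0.
Binary case is linear: z₁(K₁−1)(1+β(K₂−1)) + z₂(K₂−1)(1+β(K₁−1)) = 0
⇒ β = [z₁(K₁−1)+z₂(K₂−1)] / [−(K₁−1)(K₂−1)] = 0.9128/1.1251 = 0.811
Compositions from xᵢ = zᵢ/(1+β(Kᵢ−1)), yᵢ = Kᵢxᵢ:
  1: x = 0.127, y = 0.481
  2: x = 0.873, y = 0.519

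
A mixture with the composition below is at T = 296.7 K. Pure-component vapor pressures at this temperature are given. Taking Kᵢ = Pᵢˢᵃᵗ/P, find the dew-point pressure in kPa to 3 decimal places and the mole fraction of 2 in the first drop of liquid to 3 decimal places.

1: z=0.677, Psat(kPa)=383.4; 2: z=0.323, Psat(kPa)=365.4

Pdew = 377.395 kPa, x_2 = 0.334

At the dew point ψ → 1, so Σzᵢ/Kᵢ = 1 with Kᵢ = Pᵢˢᵃᵗ/P ⇒ 1/P = Σzᵢ/Pᵢˢᵃᵗ.
1/P = 0.677/383.4 + 0.323/365.4 = 0.002650 ⇒ P = 377.395 kPa
xᵢ = zᵢP/Pᵢˢᵃᵗ ⇒ x_2 = 0.323·377.395/365.4 = 0.334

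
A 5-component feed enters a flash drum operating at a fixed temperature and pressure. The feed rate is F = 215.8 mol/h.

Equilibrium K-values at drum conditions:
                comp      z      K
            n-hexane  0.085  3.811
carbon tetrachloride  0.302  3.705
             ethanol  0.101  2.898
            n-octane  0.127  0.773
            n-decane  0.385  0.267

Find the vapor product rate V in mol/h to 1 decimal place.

Material balance + equilibrium reduce to Σ zᵢ(Kᵢ−1)/(1+ψ(Kᵢ−1)) = 0.
g(0) = ΣzᵢKᵢ − 1 = 0.937 and g(1) = 1 − Σzᵢ/Kᵢ = -0.745, so a root lies in (0, 1).
Newton–Raphson from ψ = 0.5:
  ψ = 0.500: g = 0.0669, g' = -1.135 → ψ = 0.559
Converged at ψ = 0.559.
Then V = ψ·F = 0.5590·215.8 = 120.6 mol/h and L = F − V = 95.2 mol/h.

V = 120.6 mol/h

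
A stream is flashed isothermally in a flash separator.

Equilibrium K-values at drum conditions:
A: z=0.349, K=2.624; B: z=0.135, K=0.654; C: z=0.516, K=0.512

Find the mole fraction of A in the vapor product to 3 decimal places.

y_A = 0.579

Let ψ = V/F and solve Σ zᵢ(Kᵢ−1)/(1+ψ(Kᵢ−1)) = 0.
Feasibility: ΣzᵢKᵢ = 1.268, Σzᵢ/Kᵢ = 1.347 — both > 1, two phases present.
Newton iteration, ψ⁰ = 0.63:
  ψ = 0.630: g = -0.1432, g' = -0.508 → ψ = 0.348
  ψ = 0.348: g = 0.0058, g' = -0.575 → ψ = 0.358
Converged at ψ = 0.358.
Compositions from xᵢ = zᵢ/(1+ψ(Kᵢ−1)), yᵢ = Kᵢxᵢ:
  A: x = 0.221, y = 0.579
  B: x = 0.154, y = 0.101
  C: x = 0.625, y = 0.320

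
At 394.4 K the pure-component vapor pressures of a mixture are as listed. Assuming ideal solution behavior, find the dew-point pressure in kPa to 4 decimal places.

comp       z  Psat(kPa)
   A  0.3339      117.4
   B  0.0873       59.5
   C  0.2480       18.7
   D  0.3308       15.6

At the dew point ψ → 1, so Σzᵢ/Kᵢ = 1 with Kᵢ = Pᵢˢᵃᵗ/P ⇒ 1/P = Σzᵢ/Pᵢˢᵃᵗ.
1/P = 0.3339/117.4 + 0.0873/59.5 + 0.2480/18.7 + 0.3308/15.6 = 0.0387785 ⇒ P = 25.7875 kPa

Pdew = 25.7875 kPa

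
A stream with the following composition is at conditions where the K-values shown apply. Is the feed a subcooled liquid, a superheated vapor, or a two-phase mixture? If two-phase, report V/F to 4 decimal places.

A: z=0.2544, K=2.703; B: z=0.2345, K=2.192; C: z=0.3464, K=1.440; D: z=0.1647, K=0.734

ΣzᵢKᵢ = 1.8214; Σzᵢ/Kᵢ = 0.6660.
Since Σzᵢ/Kᵢ < 1 the mixture is above its dew point — single vapor phase.

superheated vapor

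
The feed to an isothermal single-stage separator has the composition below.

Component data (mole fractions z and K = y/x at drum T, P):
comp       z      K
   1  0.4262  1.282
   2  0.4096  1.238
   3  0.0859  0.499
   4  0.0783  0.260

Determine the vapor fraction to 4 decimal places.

ψ = 0.6907

Iterate (Newton) starting at ψ = 0.64:
  ψ = 0.6400: g = 0.01299, g' = -0.2432 → ψ = 0.6934
  ψ = 0.6934: g = -0.00075, g' = -0.2723 → ψ = 0.6907
Converged at ψ = 0.6907.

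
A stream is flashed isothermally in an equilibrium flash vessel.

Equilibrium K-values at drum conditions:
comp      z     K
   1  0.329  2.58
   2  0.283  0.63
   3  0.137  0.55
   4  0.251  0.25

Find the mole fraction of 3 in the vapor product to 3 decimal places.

y_3 = 0.082

Newton–Raphson from ψ = 0.68:
  ψ = 0.680: g = -0.3623, g' = -0.906 → ψ = 0.280
  ψ = 0.280: g = -0.0652, g' = -0.706 → ψ = 0.188
  ψ = 0.188: g = 0.0021, g' = -0.758 → ψ = 0.190
Converged at ψ = 0.190.
Compositions from xᵢ = zᵢ/(1+ψ(Kᵢ−1)), yᵢ = Kᵢxᵢ:
  1: x = 0.253, y = 0.653
  2: x = 0.304, y = 0.192
  3: x = 0.150, y = 0.082
  4: x = 0.293, y = 0.073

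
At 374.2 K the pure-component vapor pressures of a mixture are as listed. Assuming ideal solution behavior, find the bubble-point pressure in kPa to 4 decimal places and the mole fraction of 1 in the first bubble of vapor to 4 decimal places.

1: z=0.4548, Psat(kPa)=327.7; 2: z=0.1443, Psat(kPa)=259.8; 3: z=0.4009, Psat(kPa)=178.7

At the bubble point ψ → 0, so ΣzᵢKᵢ = 1 with Kᵢ = Pᵢˢᵃᵗ/P ⇒ P = ΣzᵢPᵢˢᵃᵗ.
P = 0.4548·327.7 + 0.1443·259.8 + 0.4009·178.7 = 258.1679 kPa
yᵢ = zᵢPᵢˢᵃᵗ/P ⇒ y_1 = 0.4548·327.7/258.1679 = 0.5773

Pbub = 258.1679 kPa, y_1 = 0.5773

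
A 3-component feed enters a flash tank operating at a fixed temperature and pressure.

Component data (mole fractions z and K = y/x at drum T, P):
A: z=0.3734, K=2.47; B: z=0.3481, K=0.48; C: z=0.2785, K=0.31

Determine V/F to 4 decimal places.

Rachford–Rice: g(V/F) = Σ zᵢ(Kᵢ−1)/(1+V/F(Kᵢ−1)) = 0.
Check two-phase: ΣzᵢKᵢ = 1.1757 > 1 and Σzᵢ/Kᵢ = 1.7748 > 1, so g(0) = 0.1757 > 0 and g(1) = -0.7748 < 0.
Newton–Raphson from V/F = 0.5:
  V/F = 0.5000: g = -0.22162, g' = -0.7490 → V/F = 0.2041
  V/F = 0.2041: g = -0.00395, g' = -0.7749 → V/F = 0.1990
Converged at V/F = 0.1990.

V/F = 0.1990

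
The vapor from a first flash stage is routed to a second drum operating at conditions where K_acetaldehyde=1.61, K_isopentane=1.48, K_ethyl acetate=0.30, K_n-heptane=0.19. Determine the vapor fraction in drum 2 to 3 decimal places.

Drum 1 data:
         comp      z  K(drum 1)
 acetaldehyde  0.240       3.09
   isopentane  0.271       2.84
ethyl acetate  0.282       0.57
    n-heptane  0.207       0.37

Drum 1:
Material balance + equilibrium reduce to Σ zᵢ(Kᵢ−1)/(1+ψ₁(Kᵢ−1)) = 0.
Check two-phase: ΣzᵢKᵢ = 1.749 > 1 and Σzᵢ/Kᵢ = 1.227 > 1, so g(0) = 0.749 > 0 and g(1) = -0.227 < 0.
Newton iteration, ψ₁⁰ = 0.5:
  ψ₁ = 0.500: g = 0.1601, g' = -0.759 → ψ₁ = 0.711
  ψ₁ = 0.711: g = 0.0070, g' = -0.720 → ψ₁ = 0.721
Converged at ψ₁ = 0.721.
Drum-1 compositions:
  acetaldehyde: x = 0.096, y = 0.296
  isopentane: x = 0.117, y = 0.331
  ethyl acetate: x = 0.409, y = 0.233
  n-heptane: x = 0.379, y = 0.140
Drum-2 feed = drum-1 vapor: z₂ = (0.2959, 0.3309, 0.2329, 0.1403).
Drum 2:
Rachford–Rice: g(ψ₂) = Σ zᵢ(Kᵢ−1)/(1+ψ₂(Kᵢ−1)) = 0.
Feasibility: ΣzᵢKᵢ = 1.063, Σzᵢ/Kᵢ = 1.922 — both > 1, two phases present.
Iterate (Newton) starting at ψ₂ = 0.45:
  ψ₂ = 0.450: g = -0.1445, g' = -0.590 → ψ₂ = 0.205
  ψ₂ = 0.205: g = -0.0216, g' = -0.438 → ψ₂ = 0.156
  ψ₂ = 0.156: g = -0.0004, g' = -0.422 → ψ₂ = 0.155
Converged at ψ₂ = 0.155.
  acetaldehyde: x = 0.270, y = 0.435
  isopentane: x = 0.308, y = 0.456
  ethyl acetate: x = 0.261, y = 0.078
  n-heptane: x = 0.160, y = 0.030

V/F (drum 2) = 0.155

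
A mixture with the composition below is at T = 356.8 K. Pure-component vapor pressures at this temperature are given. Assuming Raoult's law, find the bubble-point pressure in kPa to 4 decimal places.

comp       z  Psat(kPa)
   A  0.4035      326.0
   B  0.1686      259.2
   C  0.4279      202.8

At the bubble point ψ → 0, so ΣzᵢKᵢ = 1 with Kᵢ = Pᵢˢᵃᵗ/P ⇒ P = ΣzᵢPᵢˢᵃᵗ.
P = 0.4035·326.0 + 0.1686·259.2 + 0.4279·202.8 = 262.0202 kPa

Pbub = 262.0202 kPa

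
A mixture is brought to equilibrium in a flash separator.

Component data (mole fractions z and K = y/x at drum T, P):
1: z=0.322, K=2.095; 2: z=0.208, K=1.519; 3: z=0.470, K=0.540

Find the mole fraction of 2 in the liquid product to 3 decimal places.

Newton–Raphson from V/F = 0.5:
  V/F = 0.500: g = 0.0328, g' = -0.364 → V/F = 0.590
Converged at V/F = 0.590.
Compositions from xᵢ = zᵢ/(1+V/F(Kᵢ−1)), yᵢ = Kᵢxᵢ:
  1: x = 0.196, y = 0.410
  2: x = 0.159, y = 0.242
  3: x = 0.645, y = 0.348

x_2 = 0.159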